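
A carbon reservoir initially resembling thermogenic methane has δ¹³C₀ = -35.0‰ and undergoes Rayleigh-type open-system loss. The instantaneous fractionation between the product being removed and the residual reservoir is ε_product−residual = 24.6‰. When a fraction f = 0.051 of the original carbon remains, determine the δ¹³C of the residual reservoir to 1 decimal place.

Rayleigh residual: δ_res = (δ₀ + 1000)·f^(α−1) − 1000
α = ε/1000 + 1 = 1.02460, so α − 1 = 0.02460
f^(α−1) = 0.051^(0.02460) = 0.929408
δ_res = (-35.0 + 1000) × 0.929408 − 1000 = 896.878 − 1000 = -103.12‰

-103.1‰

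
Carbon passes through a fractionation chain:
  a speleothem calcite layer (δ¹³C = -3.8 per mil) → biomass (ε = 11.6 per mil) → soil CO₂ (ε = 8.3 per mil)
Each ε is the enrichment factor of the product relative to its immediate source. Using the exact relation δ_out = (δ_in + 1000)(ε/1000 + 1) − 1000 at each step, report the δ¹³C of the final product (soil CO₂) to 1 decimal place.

16.1 per mil

step 1: δ = (-3.80 + 1000)·(11.6/1000 + 1) − 1000 = 7.76 per mil
step 2: δ = (7.76 + 1000)·(8.3/1000 + 1) − 1000 = 16.12 per mil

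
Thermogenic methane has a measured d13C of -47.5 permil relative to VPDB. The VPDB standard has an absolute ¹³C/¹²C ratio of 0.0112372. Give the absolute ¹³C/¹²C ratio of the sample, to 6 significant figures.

R_sample = R_standard × (d13C/1000 + 1)
R_sample = 0.0112372 × (-47.5/1000 + 1) = 0.0112372 × 0.952500
R_sample = 0.0107034

0.0107034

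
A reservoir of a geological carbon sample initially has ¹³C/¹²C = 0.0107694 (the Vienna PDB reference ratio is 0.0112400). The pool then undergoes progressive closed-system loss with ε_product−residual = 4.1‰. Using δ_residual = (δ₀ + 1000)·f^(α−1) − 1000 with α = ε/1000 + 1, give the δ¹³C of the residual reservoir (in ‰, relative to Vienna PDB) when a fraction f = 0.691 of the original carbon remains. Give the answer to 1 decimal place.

-43.3‰

δ₀ = (0.0107694/0.0112400 − 1)×1000 = (0.958132 − 1)×1000 = -41.868‰
α − 1 = ε/1000 = 0.0041
f^(α−1) = 0.691^(0.0041) = 0.998486
δ_res = (-41.868 + 1000) × 0.998486 − 1000 = 956.681 − 1000 = -43.32‰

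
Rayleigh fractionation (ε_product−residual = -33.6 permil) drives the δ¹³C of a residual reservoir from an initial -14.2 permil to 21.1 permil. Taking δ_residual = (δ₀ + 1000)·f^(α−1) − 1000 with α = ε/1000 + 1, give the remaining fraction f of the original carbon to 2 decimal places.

0.35

α − 1 = ε/1000 = -0.0336
(δ_res + 1000)/(δ₀ + 1000) = (21.1 + 1000)/(-14.2 + 1000) = 1021.1/985.8 = 1.035808
f = 1.035808^(1/-0.0336) = exp(ln(1.035808)/-0.0336) = exp(0.03518/-0.0336)
f = exp(-1.0471) = 0.3510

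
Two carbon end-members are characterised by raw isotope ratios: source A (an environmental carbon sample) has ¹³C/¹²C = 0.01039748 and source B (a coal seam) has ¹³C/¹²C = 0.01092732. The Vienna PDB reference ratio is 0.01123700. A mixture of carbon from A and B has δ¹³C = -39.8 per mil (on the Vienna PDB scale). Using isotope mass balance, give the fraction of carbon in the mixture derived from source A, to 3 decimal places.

δ_A = (0.01039748/0.01123700 − 1)×1000 = (0.925290 − 1)×1000 = -74.710 per mil
δ_B = (0.01092732/0.01123700 − 1)×1000 = (0.972441 − 1)×1000 = -27.559 per mil
f_A = (δ_mix − δ_B)/(δ_A − δ_B) = (-39.8 − (-27.559))/(-74.710 − (-27.559))
f_A = -12.241 / -47.151 = 0.2596

0.260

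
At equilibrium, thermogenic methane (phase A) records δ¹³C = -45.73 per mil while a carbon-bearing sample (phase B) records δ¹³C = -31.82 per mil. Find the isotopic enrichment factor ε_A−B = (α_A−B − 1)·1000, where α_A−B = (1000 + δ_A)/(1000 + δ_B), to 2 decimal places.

-14.37 per mil

α_A−B = (1000 + -45.73) / (1000 + -31.82) = 954.27 / 968.18 = 0.985633
ε_A−B = (0.985633 − 1) × 1000 = -14.367 per mil
(The approximation ε ≈ δ_A − δ_B would give -13.91 per mil.)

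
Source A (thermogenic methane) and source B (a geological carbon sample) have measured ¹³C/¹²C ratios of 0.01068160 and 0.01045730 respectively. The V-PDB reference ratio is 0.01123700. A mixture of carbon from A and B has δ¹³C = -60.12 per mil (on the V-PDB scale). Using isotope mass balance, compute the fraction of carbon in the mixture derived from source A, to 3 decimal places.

δ_A = (0.01068160/0.01123700 − 1)×1000 = (0.950574 − 1)×1000 = -49.426 per mil
δ_B = (0.01045730/0.01123700 − 1)×1000 = (0.930613 − 1)×1000 = -69.387 per mil
f_A = (δ_mix − δ_B)/(δ_A − δ_B) = (-60.12 − (-69.387))/(-49.426 − (-69.387))
f_A = 9.267 / 19.961 = 0.4643

0.464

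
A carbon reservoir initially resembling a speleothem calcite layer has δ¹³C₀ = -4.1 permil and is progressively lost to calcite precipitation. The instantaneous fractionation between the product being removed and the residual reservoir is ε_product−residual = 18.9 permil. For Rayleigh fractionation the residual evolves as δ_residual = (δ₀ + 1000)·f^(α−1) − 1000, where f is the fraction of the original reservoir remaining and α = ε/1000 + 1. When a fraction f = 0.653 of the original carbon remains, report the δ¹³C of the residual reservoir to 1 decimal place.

Rayleigh residual: δ_res = (δ₀ + 1000)·f^(α−1) − 1000
α = ε/1000 + 1 = 1.01890, so α − 1 = 0.01890
f^(α−1) = 0.653^(0.01890) = 0.991978
δ_res = (-4.1 + 1000) × 0.991978 − 1000 = 987.910 − 1000 = -12.09 permil

-12.1 permil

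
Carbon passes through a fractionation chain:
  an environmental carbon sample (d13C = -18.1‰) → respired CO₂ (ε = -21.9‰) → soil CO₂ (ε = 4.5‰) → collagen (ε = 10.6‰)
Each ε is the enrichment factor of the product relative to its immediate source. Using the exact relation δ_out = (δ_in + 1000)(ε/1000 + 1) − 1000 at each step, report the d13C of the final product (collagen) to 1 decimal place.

step 1: δ = (-18.10 + 1000)·(-21.9/1000 + 1) − 1000 = -39.60‰
step 2: δ = (-39.60 + 1000)·(4.5/1000 + 1) − 1000 = -35.28‰
step 3: δ = (-35.28 + 1000)·(10.6/1000 + 1) − 1000 = -25.06‰

-25.1‰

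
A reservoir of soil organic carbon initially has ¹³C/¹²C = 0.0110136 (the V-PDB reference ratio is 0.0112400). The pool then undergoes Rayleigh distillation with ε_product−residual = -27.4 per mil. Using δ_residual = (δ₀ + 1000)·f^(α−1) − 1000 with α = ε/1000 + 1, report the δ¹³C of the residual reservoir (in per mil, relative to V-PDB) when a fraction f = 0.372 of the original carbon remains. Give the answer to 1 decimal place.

δ₀ = (0.0110136/0.0112400 − 1)×1000 = (0.979858 − 1)×1000 = -20.142 per mil
α − 1 = ε/1000 = -0.0274
f^(α−1) = 0.372^(-0.0274) = 1.027465
δ_res = (-20.142 + 1000) × 1.027465 − 1000 = 1006.770 − 1000 = 6.77 per mil

6.8 per mil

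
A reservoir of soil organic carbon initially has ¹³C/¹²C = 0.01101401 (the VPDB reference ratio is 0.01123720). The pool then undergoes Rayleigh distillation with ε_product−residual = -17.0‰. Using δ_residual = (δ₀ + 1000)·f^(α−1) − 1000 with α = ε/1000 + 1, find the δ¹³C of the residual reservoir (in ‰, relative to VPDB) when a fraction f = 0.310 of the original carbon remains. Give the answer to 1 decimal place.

δ₀ = (0.01101401/0.01123720 − 1)×1000 = (0.980138 − 1)×1000 = -19.862‰
α − 1 = ε/1000 = -0.0170
f^(α−1) = 0.310^(-0.0170) = 1.020110
δ_res = (-19.862 + 1000) × 1.020110 − 1000 = 999.849 − 1000 = -0.15‰

-0.2‰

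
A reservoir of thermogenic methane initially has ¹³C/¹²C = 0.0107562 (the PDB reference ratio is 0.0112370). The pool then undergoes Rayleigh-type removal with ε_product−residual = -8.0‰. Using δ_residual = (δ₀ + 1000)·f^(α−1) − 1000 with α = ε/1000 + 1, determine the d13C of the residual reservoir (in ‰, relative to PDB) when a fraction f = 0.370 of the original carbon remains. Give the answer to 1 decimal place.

-35.1‰

δ₀ = (0.0107562/0.0112370 − 1)×1000 = (0.957213 − 1)×1000 = -42.787‰
α − 1 = ε/1000 = -0.0080
f^(α−1) = 0.370^(-0.0080) = 1.007986
δ_res = (-42.787 + 1000) × 1.007986 − 1000 = 964.857 − 1000 = -35.14‰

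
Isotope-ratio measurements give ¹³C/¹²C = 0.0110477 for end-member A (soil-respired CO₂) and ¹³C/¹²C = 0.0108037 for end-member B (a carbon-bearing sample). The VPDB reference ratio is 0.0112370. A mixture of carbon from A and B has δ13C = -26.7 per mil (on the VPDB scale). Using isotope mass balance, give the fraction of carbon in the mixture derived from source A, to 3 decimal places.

δ_A = (0.0110477/0.0112370 − 1)×1000 = (0.983154 − 1)×1000 = -16.846 per mil
δ_B = (0.0108037/0.0112370 − 1)×1000 = (0.961440 − 1)×1000 = -38.560 per mil
f_A = (δ_mix − δ_B)/(δ_A − δ_B) = (-26.7 − (-38.560))/(-16.846 − (-38.560))
f_A = 11.860 / 21.714 = 0.5462

0.546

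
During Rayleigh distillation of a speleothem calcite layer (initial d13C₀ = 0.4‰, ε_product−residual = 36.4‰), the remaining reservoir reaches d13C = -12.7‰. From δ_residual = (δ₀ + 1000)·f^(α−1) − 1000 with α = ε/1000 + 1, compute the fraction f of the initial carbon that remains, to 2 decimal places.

0.70

α − 1 = ε/1000 = 0.0364
(δ_res + 1000)/(δ₀ + 1000) = (-12.7 + 1000)/(0.4 + 1000) = 987.3/1000.4 = 0.986905
f = 0.986905^(1/0.0364) = exp(ln(0.986905)/0.0364) = exp(-0.01318/0.0364)
f = exp(-0.3621) = 0.6962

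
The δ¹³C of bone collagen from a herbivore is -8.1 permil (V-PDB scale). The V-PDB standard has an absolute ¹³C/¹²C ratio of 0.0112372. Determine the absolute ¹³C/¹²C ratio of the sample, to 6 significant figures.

R_sample = R_standard × (δ¹³C/1000 + 1)
R_sample = 0.0112372 × (-8.1/1000 + 1) = 0.0112372 × 0.991900
R_sample = 0.0111462

0.0111462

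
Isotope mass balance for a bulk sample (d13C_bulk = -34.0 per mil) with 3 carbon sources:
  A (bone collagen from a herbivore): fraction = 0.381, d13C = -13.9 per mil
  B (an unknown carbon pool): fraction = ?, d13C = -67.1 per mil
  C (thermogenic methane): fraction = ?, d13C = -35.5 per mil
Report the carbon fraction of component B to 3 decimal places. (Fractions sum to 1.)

0.213

Let f_B and f_C be the unknown fractions; fractions sum to 1 so f_B + f_C = 0.619.
Mass balance: Σ fᵢ·δᵢ = δ_bulk ⇒ f_B·(-67.1) + f_C·(-35.5) = -34.0 − (-5.296) = -28.704
Substitute f_C = 0.619 − f_B:
f_B·(-67.1 − -35.5) = -28.704 − 0.619×(-35.5) = -6.730
f_B = -6.730 / -31.6 = 0.2130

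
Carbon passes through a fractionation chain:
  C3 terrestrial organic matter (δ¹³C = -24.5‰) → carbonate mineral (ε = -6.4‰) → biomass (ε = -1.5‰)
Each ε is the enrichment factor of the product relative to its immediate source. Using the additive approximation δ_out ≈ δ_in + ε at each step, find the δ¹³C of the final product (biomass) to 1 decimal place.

step 1: δ ≈ -24.5 + (-6.4) = -30.9‰
step 2: δ ≈ -30.9 + (-1.5) = -32.4‰

-32.4‰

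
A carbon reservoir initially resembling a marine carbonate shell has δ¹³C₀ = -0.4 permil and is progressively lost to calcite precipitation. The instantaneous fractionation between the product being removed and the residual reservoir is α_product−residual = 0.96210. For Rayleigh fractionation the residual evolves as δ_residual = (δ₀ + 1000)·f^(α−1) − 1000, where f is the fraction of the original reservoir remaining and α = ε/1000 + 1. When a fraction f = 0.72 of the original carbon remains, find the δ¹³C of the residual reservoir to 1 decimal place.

Rayleigh residual: δ_res = (δ₀ + 1000)·f^(α−1) − 1000
α − 1 = -0.03790
f^(α−1) = 0.72^(-0.03790) = 1.012528
δ_res = (-0.4 + 1000) × 1.012528 − 1000 = 1012.123 − 1000 = 12.12 permil

12.1 permil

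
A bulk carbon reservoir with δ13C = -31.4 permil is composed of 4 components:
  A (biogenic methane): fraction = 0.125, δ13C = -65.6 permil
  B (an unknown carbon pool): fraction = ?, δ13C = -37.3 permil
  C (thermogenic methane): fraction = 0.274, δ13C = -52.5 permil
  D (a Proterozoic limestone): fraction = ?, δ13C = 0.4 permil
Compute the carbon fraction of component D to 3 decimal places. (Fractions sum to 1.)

0.361

Let f_D and f_B be the unknown fractions; fractions sum to 1 so f_D + f_B = 0.601.
Mass balance: Σ fᵢ·δᵢ = δ_bulk ⇒ f_D·(0.4) + f_B·(-37.3) = -31.4 − (-22.585) = -8.815
Substitute f_B = 0.601 − f_D:
f_D·(0.4 − -37.3) = -8.815 − 0.601×(-37.3) = 13.602
f_D = 13.602 / 37.7 = 0.3608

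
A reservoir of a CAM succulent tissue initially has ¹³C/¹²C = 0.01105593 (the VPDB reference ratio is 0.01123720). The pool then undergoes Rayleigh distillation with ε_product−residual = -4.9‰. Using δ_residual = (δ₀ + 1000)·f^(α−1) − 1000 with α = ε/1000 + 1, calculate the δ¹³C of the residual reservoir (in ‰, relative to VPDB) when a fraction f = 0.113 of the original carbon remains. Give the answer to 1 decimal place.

-5.6‰

δ₀ = (0.01105593/0.01123720 − 1)×1000 = (0.983869 − 1)×1000 = -16.131‰
α − 1 = ε/1000 = -0.0049
f^(α−1) = 0.113^(-0.0049) = 1.010741
δ_res = (-16.131 + 1000) × 1.010741 − 1000 = 994.437 − 1000 = -5.56‰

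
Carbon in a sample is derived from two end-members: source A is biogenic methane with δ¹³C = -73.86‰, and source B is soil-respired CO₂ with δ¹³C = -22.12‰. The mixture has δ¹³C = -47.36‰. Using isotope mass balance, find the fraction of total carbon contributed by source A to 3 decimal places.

0.488

δ_mix = f_A·δ_A + (1 − f_A)·δ_B  ⇒  f_A = (δ_mix − δ_B)/(δ_A − δ_B)
f_A = (-47.36 − (-22.12)) / (-73.86 − (-22.12))
f_A = -25.24 / -51.74 = 0.4878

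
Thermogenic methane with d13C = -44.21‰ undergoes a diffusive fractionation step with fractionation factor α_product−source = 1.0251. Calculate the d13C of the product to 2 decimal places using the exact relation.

δ_product = (δ_source + 1000)·α − 1000
δ_product = (-44.21 + 1000) × 1.0251 − 1000
δ_product = 979.780 − 1000 = -20.220‰

-20.22‰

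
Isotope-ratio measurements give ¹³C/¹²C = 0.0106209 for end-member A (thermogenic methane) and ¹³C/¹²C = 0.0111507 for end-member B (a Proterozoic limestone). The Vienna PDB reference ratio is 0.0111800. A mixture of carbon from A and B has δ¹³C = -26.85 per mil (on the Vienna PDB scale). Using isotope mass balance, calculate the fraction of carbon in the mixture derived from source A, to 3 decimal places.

δ_A = (0.0106209/0.0111800 − 1)×1000 = (0.949991 − 1)×1000 = -50.009 per mil
δ_B = (0.0111507/0.0111800 − 1)×1000 = (0.997379 − 1)×1000 = -2.621 per mil
f_A = (δ_mix − δ_B)/(δ_A − δ_B) = (-26.85 − (-2.621))/(-50.009 − (-2.621))
f_A = -24.229 / -47.388 = 0.5113

0.511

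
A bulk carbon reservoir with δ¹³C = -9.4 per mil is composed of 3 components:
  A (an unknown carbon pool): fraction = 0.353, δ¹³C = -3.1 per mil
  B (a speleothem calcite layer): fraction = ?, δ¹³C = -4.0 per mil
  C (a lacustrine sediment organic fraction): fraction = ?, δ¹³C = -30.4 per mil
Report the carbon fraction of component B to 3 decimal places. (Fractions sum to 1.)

Let f_B and f_C be the unknown fractions; fractions sum to 1 so f_B + f_C = 0.647.
Mass balance: Σ fᵢ·δᵢ = δ_bulk ⇒ f_B·(-4.0) + f_C·(-30.4) = -9.4 − (-1.094) = -8.306
Substitute f_C = 0.647 − f_B:
f_B·(-4.0 − -30.4) = -8.306 − 0.647×(-30.4) = 11.363
f_B = 11.363 / 26.4 = 0.4304

0.430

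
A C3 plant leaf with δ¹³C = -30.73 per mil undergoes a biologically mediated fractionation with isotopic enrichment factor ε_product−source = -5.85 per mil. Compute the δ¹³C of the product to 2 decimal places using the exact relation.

-36.40 per mil

To first order, δ_product ≈ δ_source + ε = -36.58 per mil.
Exactly, δ_product = (δ_source + 1000)·(ε/1000 + 1) − 1000.
δ_product = (-30.73 + 1000) × (-5.85/1000 + 1) − 1000
δ_product = -36.400 per mil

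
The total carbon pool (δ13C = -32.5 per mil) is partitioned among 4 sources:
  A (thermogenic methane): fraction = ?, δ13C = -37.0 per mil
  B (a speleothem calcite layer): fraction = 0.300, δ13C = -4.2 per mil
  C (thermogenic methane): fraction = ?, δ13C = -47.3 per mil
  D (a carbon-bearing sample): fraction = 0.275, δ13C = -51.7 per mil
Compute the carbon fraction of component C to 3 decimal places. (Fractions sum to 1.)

Let f_C and f_A be the unknown fractions; fractions sum to 1 so f_C + f_A = 0.425.
Mass balance: Σ fᵢ·δᵢ = δ_bulk ⇒ f_C·(-47.3) + f_A·(-37.0) = -32.5 − (-15.478) = -17.023
Substitute f_A = 0.425 − f_C:
f_C·(-47.3 − -37.0) = -17.023 − 0.425×(-37.0) = -1.298
f_C = -1.298 / -10.3 = 0.1260

0.126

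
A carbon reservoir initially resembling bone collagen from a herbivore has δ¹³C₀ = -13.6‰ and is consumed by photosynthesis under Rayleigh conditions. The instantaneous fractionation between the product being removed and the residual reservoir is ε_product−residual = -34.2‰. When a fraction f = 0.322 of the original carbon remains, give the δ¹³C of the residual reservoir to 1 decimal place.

Rayleigh residual: δ_res = (δ₀ + 1000)·f^(α−1) − 1000
α = ε/1000 + 1 = 0.96580, so α − 1 = -0.03420
f^(α−1) = 0.322^(-0.03420) = 1.039516
δ_res = (-13.6 + 1000) × 1.039516 − 1000 = 1025.379 − 1000 = 25.38‰

25.4‰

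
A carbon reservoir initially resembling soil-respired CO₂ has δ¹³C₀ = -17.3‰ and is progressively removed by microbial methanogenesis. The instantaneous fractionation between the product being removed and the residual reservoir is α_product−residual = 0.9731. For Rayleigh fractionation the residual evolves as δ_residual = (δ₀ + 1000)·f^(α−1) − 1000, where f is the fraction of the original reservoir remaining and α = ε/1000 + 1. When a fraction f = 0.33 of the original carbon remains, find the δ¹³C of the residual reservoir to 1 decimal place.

12.4‰

Rayleigh residual: δ_res = (δ₀ + 1000)·f^(α−1) − 1000
α − 1 = -0.02690
f^(α−1) = 0.33^(-0.02690) = 1.030272
δ_res = (-17.3 + 1000) × 1.030272 − 1000 = 1012.448 − 1000 = 12.45‰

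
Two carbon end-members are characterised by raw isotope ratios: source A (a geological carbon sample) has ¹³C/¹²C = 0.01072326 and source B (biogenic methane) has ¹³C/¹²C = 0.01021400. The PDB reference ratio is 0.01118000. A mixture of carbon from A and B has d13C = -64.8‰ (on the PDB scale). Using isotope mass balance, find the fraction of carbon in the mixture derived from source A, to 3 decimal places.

0.474

δ_A = (0.01072326/0.01118000 − 1)×1000 = (0.959147 − 1)×1000 = -40.853‰
δ_B = (0.01021400/0.01118000 − 1)×1000 = (0.913596 − 1)×1000 = -86.404‰
f_A = (δ_mix − δ_B)/(δ_A − δ_B) = (-64.8 − (-86.404))/(-40.853 − (-86.404))
f_A = 21.604 / 45.551 = 0.4743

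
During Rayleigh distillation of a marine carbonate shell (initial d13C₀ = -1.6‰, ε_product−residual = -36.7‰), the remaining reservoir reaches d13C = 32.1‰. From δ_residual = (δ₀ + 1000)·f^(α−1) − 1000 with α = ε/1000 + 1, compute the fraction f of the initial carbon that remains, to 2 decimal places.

0.40

α − 1 = ε/1000 = -0.0367
(δ_res + 1000)/(δ₀ + 1000) = (32.1 + 1000)/(-1.6 + 1000) = 1032.1/998.4 = 1.033754
f = 1.033754^(1/-0.0367) = exp(ln(1.033754)/-0.0367) = exp(0.03320/-0.0367)
f = exp(-0.9045) = 0.4047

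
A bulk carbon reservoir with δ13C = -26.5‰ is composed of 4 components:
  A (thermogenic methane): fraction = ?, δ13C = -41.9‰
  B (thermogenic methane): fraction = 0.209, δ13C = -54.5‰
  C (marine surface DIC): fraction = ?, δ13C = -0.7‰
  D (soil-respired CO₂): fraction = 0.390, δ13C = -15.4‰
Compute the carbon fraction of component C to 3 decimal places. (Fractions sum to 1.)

Let f_C and f_A be the unknown fractions; fractions sum to 1 so f_C + f_A = 0.401.
Mass balance: Σ fᵢ·δᵢ = δ_bulk ⇒ f_C·(-0.7) + f_A·(-41.9) = -26.5 − (-17.396) = -9.104
Substitute f_A = 0.401 − f_C:
f_C·(-0.7 − -41.9) = -9.104 − 0.401×(-41.9) = 7.698
f_C = 7.698 / 41.2 = 0.1869

0.187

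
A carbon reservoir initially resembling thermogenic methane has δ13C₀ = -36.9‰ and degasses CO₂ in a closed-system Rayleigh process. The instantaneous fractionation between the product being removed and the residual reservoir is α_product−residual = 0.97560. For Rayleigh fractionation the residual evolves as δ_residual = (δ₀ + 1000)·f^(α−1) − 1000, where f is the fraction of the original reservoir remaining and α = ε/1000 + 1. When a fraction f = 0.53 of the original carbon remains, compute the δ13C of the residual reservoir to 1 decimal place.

-21.9‰

Rayleigh residual: δ_res = (δ₀ + 1000)·f^(α−1) − 1000
α − 1 = -0.02440
f^(α−1) = 0.53^(-0.02440) = 1.015612
δ_res = (-36.9 + 1000) × 1.015612 − 1000 = 978.136 − 1000 = -21.86‰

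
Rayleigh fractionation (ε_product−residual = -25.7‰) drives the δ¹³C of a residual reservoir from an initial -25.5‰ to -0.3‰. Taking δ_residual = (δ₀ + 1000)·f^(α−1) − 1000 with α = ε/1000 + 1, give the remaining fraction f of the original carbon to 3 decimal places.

0.370

α − 1 = ε/1000 = -0.0257
(δ_res + 1000)/(δ₀ + 1000) = (-0.3 + 1000)/(-25.5 + 1000) = 999.7/974.5 = 1.025859
f = 1.025859^(1/-0.0257) = exp(ln(1.025859)/-0.0257) = exp(0.02553/-0.0257)
f = exp(-0.9934) = 0.3703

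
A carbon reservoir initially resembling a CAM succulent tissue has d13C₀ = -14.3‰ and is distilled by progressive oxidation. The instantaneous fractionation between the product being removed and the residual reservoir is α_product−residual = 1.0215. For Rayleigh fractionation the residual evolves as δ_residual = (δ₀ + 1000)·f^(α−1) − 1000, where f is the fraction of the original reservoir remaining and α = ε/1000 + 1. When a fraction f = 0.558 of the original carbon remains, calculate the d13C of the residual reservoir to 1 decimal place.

-26.6‰

Rayleigh residual: δ_res = (δ₀ + 1000)·f^(α−1) − 1000
α − 1 = 0.02150
f^(α−1) = 0.558^(0.02150) = 0.987535
δ_res = (-14.3 + 1000) × 0.987535 − 1000 = 973.414 − 1000 = -26.59‰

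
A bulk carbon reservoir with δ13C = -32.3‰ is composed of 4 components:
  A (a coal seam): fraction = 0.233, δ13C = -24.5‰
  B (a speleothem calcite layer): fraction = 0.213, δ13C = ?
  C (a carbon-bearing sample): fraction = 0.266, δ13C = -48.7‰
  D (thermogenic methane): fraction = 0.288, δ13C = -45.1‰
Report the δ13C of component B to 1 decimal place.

-3.0‰

Isotope mass balance: δ_bulk = Σ fᵢ·δᵢ.
-32.3 = 0.233×(-24.5) + 0.213×δ_B + 0.266×(-48.7) + 0.288×(-45.1)
0.213·δ_B = -32.3 − (-31.652) = -0.648
δ_B = -0.648 / 0.213 = -3.04‰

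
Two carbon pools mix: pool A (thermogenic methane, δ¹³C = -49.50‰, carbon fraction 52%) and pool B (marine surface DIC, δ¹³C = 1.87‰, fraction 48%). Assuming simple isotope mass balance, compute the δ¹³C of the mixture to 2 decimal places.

-24.84‰

δ_mix = f_A·δ_A + f_B·δ_B
δ_mix = 0.52 × (-49.50) + 0.48 × (1.87)
δ_mix = -25.740 + 0.898 = -24.842‰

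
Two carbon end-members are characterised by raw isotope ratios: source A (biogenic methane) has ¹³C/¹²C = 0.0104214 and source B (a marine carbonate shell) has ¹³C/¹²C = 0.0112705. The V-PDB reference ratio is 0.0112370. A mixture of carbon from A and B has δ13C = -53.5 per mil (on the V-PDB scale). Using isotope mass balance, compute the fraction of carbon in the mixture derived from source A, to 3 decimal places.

δ_A = (0.0104214/0.0112370 − 1)×1000 = (0.927418 − 1)×1000 = -72.582 per mil
δ_B = (0.0112705/0.0112370 − 1)×1000 = (1.002981 − 1)×1000 = 2.981 per mil
f_A = (δ_mix − δ_B)/(δ_A − δ_B) = (-53.5 − (2.981))/(-72.582 − (2.981))
f_A = -56.481 / -75.563 = 0.7475

0.747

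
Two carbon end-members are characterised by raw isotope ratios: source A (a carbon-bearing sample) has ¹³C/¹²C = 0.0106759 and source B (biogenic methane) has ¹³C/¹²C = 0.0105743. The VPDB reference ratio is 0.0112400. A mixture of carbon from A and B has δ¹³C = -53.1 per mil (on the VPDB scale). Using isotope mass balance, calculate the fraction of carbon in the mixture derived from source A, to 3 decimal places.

0.678

δ_A = (0.0106759/0.0112400 − 1)×1000 = (0.949813 − 1)×1000 = -50.187 per mil
δ_B = (0.0105743/0.0112400 − 1)×1000 = (0.940774 − 1)×1000 = -59.226 per mil
f_A = (δ_mix − δ_B)/(δ_A − δ_B) = (-53.1 − (-59.226))/(-50.187 − (-59.226))
f_A = 6.126 / 9.039 = 0.6777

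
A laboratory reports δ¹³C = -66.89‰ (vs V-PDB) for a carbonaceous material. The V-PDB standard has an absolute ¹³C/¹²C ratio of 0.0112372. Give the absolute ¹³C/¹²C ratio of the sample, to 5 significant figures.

R_sample = R_standard × (δ¹³C/1000 + 1)
R_sample = 0.0112372 × (-66.89/1000 + 1) = 0.0112372 × 0.933110
R_sample = 0.0104855

0.010486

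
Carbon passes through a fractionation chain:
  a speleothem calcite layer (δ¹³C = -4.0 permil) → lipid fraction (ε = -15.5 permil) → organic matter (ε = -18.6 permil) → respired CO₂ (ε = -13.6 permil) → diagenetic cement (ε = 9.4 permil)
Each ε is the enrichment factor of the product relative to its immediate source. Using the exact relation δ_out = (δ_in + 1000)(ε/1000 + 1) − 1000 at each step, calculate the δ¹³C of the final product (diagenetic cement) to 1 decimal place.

step 1: δ = (-4.00 + 1000)·(-15.5/1000 + 1) − 1000 = -19.44 permil
step 2: δ = (-19.44 + 1000)·(-18.6/1000 + 1) − 1000 = -37.68 permil
step 3: δ = (-37.68 + 1000)·(-13.6/1000 + 1) − 1000 = -50.76 permil
step 4: δ = (-50.76 + 1000)·(9.4/1000 + 1) − 1000 = -41.84 permil

-41.8 permil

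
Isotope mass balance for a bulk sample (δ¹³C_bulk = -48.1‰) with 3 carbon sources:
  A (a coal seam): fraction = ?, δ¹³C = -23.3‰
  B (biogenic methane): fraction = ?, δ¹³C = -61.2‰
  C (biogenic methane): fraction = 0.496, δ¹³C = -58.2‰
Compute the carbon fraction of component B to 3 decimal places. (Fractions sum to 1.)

Let f_B and f_A be the unknown fractions; fractions sum to 1 so f_B + f_A = 0.504.
Mass balance: Σ fᵢ·δᵢ = δ_bulk ⇒ f_B·(-61.2) + f_A·(-23.3) = -48.1 − (-28.867) = -19.233
Substitute f_A = 0.504 − f_B:
f_B·(-61.2 − -23.3) = -19.233 − 0.504×(-23.3) = -7.490
f_B = -7.490 / -37.9 = 0.1976

0.198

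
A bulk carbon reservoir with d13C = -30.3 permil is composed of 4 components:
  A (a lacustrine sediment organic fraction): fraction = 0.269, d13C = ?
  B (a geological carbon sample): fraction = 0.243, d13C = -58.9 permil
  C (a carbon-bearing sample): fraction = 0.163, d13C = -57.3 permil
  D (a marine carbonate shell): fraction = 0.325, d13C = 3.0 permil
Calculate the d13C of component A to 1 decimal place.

Isotope mass balance: δ_bulk = Σ fᵢ·δᵢ.
-30.3 = 0.269×δ_A + 0.243×(-58.9) + 0.163×(-57.3) + 0.325×(3.0)
0.269·δ_A = -30.3 − (-22.678) = -7.622
δ_A = -7.622 / 0.269 = -28.34 permil

-28.3 permil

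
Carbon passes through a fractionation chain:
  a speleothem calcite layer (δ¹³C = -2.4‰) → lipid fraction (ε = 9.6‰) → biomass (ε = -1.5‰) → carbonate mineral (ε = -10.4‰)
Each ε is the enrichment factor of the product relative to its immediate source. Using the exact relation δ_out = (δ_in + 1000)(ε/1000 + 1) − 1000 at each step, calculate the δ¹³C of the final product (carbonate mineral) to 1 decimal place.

-4.8‰

step 1: δ = (-2.40 + 1000)·(9.6/1000 + 1) − 1000 = 7.18‰
step 2: δ = (7.18 + 1000)·(-1.5/1000 + 1) − 1000 = 5.67‰
step 3: δ = (5.67 + 1000)·(-10.4/1000 + 1) − 1000 = -4.79‰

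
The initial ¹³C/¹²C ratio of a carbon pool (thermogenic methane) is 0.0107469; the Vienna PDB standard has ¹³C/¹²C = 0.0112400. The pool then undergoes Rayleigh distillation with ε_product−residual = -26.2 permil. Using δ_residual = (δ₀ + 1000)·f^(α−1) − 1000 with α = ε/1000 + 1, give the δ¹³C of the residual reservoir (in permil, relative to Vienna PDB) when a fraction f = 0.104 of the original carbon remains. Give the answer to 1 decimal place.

δ₀ = (0.0107469/0.0112400 − 1)×1000 = (0.956130 − 1)×1000 = -43.870 permil
α − 1 = ε/1000 = -0.0262
f^(α−1) = 0.104^(-0.0262) = 1.061094
δ_res = (-43.870 + 1000) × 1.061094 − 1000 = 1014.543 − 1000 = 14.54 permil

14.5 permil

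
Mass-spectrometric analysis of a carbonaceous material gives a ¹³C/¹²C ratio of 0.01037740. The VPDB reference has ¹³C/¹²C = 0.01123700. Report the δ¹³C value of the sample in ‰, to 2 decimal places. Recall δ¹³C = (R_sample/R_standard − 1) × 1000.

δ¹³C = (R_sample / R_standard − 1) × 1000
R_sample / R_standard = 0.01037740 / 0.01123700 = 0.923503
δ¹³C = (0.923503 − 1) × 1000 = -76.497‰

-76.50‰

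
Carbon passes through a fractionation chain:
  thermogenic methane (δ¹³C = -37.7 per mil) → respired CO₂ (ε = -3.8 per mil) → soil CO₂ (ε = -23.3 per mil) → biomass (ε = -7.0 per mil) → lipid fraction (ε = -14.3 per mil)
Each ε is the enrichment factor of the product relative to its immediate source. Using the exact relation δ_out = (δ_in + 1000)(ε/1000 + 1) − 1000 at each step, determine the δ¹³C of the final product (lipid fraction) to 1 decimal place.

-83.5 per mil

step 1: δ = (-37.70 + 1000)·(-3.8/1000 + 1) − 1000 = -41.36 per mil
step 2: δ = (-41.36 + 1000)·(-23.3/1000 + 1) − 1000 = -63.69 per mil
step 3: δ = (-63.69 + 1000)·(-7.0/1000 + 1) − 1000 = -70.25 per mil
step 4: δ = (-70.25 + 1000)·(-14.3/1000 + 1) − 1000 = -83.54 per mil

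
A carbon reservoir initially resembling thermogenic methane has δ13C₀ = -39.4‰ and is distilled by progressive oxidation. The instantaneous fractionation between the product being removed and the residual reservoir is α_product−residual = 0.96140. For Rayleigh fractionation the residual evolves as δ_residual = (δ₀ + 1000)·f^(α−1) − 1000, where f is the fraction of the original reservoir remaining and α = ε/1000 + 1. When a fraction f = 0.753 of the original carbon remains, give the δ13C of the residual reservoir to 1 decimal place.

Rayleigh residual: δ_res = (δ₀ + 1000)·f^(α−1) − 1000
α − 1 = -0.03860
f^(α−1) = 0.753^(-0.03860) = 1.011011
δ_res = (-39.4 + 1000) × 1.011011 − 1000 = 971.177 − 1000 = -28.82‰

-28.8‰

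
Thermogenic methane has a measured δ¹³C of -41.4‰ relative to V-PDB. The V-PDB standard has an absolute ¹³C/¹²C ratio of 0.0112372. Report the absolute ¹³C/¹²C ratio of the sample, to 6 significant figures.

0.0107720

R_sample = R_standard × (δ¹³C/1000 + 1)
R_sample = 0.0112372 × (-41.4/1000 + 1) = 0.0112372 × 0.958600
R_sample = 0.0107720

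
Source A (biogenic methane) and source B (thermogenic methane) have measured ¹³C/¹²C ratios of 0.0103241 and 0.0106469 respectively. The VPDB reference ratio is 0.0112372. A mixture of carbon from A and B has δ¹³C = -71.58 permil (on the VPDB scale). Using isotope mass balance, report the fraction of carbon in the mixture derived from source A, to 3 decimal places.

0.663

δ_A = (0.0103241/0.0112372 − 1)×1000 = (0.918743 − 1)×1000 = -81.257 permil
δ_B = (0.0106469/0.0112372 − 1)×1000 = (0.947469 − 1)×1000 = -52.531 permil
f_A = (δ_mix − δ_B)/(δ_A − δ_B) = (-71.58 − (-52.531))/(-81.257 − (-52.531))
f_A = -19.049 / -28.726 = 0.6631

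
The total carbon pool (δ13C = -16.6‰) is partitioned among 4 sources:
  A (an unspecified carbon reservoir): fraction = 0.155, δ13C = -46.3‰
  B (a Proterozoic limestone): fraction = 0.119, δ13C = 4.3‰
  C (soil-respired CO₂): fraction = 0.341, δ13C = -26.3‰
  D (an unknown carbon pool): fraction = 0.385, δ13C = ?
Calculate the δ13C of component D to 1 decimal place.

Isotope mass balance: δ_bulk = Σ fᵢ·δᵢ.
-16.6 = 0.155×(-46.3) + 0.119×(4.3) + 0.341×(-26.3) + 0.385×δ_D
0.385·δ_D = -16.6 − (-15.633) = -0.967
δ_D = -0.967 / 0.385 = -2.51‰

-2.5‰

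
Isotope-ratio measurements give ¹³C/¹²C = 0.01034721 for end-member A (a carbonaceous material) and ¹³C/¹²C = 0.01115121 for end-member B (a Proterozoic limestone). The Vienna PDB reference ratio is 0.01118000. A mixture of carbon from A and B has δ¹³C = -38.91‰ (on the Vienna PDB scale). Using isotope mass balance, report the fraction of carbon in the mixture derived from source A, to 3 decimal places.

δ_A = (0.01034721/0.01118000 − 1)×1000 = (0.925511 − 1)×1000 = -74.489‰
δ_B = (0.01115121/0.01118000 − 1)×1000 = (0.997425 − 1)×1000 = -2.575‰
f_A = (δ_mix − δ_B)/(δ_A − δ_B) = (-38.91 − (-2.575))/(-74.489 − (-2.575))
f_A = -36.335 / -71.914 = 0.5053

0.505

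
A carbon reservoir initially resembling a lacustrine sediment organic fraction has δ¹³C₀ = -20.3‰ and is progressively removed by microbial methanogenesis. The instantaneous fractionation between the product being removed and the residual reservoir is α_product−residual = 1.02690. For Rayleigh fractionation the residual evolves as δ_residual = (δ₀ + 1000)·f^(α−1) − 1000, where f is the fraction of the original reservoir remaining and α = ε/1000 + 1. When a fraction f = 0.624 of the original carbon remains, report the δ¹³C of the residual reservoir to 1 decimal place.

Rayleigh residual: δ_res = (δ₀ + 1000)·f^(α−1) − 1000
α − 1 = 0.02690
f^(α−1) = 0.624^(0.02690) = 0.987394
δ_res = (-20.3 + 1000) × 0.987394 − 1000 = 967.350 − 1000 = -32.65‰

-32.7‰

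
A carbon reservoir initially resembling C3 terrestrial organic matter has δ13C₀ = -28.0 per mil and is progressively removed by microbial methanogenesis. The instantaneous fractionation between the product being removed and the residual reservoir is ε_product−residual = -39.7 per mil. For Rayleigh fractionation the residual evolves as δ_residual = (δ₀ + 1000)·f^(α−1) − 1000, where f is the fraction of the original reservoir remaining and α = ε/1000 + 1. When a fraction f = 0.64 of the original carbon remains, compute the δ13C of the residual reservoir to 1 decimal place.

Rayleigh residual: δ_res = (δ₀ + 1000)·f^(α−1) − 1000
α = ε/1000 + 1 = 0.96030, so α − 1 = -0.03970
f^(α−1) = 0.64^(-0.03970) = 1.017875
δ_res = (-28.0 + 1000) × 1.017875 − 1000 = 989.375 − 1000 = -10.63 per mil

-10.6 per mil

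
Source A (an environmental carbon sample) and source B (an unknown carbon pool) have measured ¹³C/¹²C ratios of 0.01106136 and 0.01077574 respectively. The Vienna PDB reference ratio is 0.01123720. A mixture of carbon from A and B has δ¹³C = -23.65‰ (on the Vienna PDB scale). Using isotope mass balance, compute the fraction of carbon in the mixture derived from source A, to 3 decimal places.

δ_A = (0.01106136/0.01123720 − 1)×1000 = (0.984352 − 1)×1000 = -15.648‰
δ_B = (0.01077574/0.01123720 − 1)×1000 = (0.958935 − 1)×1000 = -41.065‰
f_A = (δ_mix − δ_B)/(δ_A − δ_B) = (-23.65 − (-41.065))/(-15.648 − (-41.065))
f_A = 17.415 / 25.417 = 0.6852

0.685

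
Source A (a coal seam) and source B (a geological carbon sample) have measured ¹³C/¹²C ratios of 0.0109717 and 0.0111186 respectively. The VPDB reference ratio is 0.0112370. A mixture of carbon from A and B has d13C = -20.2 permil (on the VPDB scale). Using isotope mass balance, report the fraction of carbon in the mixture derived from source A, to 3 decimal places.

δ_A = (0.0109717/0.0112370 − 1)×1000 = (0.976390 − 1)×1000 = -23.610 permil
δ_B = (0.0111186/0.0112370 − 1)×1000 = (0.989463 − 1)×1000 = -10.537 permil
f_A = (δ_mix − δ_B)/(δ_A − δ_B) = (-20.2 − (-10.537))/(-23.610 − (-10.537))
f_A = -9.663 / -13.073 = 0.7392

0.739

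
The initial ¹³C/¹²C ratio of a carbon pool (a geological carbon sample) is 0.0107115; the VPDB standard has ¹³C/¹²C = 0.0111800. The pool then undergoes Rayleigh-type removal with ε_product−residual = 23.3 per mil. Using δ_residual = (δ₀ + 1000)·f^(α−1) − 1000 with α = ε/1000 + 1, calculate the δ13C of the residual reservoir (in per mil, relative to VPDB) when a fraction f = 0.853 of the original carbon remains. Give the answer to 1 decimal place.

-45.4 per mil

δ₀ = (0.0107115/0.0111800 − 1)×1000 = (0.958095 − 1)×1000 = -41.905 per mil
α − 1 = ε/1000 = 0.0233
f^(α−1) = 0.853^(0.0233) = 0.996302
δ_res = (-41.905 + 1000) × 0.996302 − 1000 = 954.552 − 1000 = -45.45 per mil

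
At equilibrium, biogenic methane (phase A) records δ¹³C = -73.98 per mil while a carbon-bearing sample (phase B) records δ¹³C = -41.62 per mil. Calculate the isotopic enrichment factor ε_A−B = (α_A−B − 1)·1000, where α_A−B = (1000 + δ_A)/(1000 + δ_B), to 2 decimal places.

α_A−B = (1000 + -73.98) / (1000 + -41.62) = 926.02 / 958.38 = 0.966235
ε_A−B = (0.966235 − 1) × 1000 = -33.765 per mil
(The approximation ε ≈ δ_A − δ_B would give -32.36 per mil.)

-33.77 per mil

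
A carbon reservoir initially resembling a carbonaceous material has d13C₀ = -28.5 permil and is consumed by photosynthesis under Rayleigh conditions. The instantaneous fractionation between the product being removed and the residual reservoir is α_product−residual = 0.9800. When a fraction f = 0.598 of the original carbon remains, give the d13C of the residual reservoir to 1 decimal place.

-18.5 permil

Rayleigh residual: δ_res = (δ₀ + 1000)·f^(α−1) − 1000
α − 1 = -0.02000
f^(α−1) = 0.598^(-0.02000) = 1.010336
δ_res = (-28.5 + 1000) × 1.010336 − 1000 = 981.542 − 1000 = -18.46 permil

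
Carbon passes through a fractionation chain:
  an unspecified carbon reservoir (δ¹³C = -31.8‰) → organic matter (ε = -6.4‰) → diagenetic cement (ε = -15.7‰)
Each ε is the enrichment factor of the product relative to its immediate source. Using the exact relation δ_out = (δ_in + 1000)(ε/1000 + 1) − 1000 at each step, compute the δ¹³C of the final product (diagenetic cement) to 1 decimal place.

-53.1‰

step 1: δ = (-31.80 + 1000)·(-6.4/1000 + 1) − 1000 = -38.00‰
step 2: δ = (-38.00 + 1000)·(-15.7/1000 + 1) − 1000 = -53.10‰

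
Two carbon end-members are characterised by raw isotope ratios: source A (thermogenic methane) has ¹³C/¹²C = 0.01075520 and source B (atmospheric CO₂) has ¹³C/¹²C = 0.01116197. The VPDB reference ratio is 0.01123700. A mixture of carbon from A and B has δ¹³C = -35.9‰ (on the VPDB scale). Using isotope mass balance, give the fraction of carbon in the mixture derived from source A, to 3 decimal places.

δ_A = (0.01075520/0.01123700 − 1)×1000 = (0.957124 − 1)×1000 = -42.876‰
δ_B = (0.01116197/0.01123700 − 1)×1000 = (0.993323 − 1)×1000 = -6.677‰
f_A = (δ_mix − δ_B)/(δ_A − δ_B) = (-35.9 − (-6.677))/(-42.876 − (-6.677))
f_A = -29.223 / -36.199 = 0.8073

0.807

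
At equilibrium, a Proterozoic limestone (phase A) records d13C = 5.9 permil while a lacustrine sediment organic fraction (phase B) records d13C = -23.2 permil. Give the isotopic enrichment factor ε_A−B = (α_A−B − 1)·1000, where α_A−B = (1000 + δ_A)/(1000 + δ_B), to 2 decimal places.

29.79 permil

α_A−B = (1000 + 5.9) / (1000 + -23.2) = 1005.9 / 976.8 = 1.029791
ε_A−B = (1.029791 − 1) × 1000 = 29.791 permil
(The approximation ε ≈ δ_A − δ_B would give 29.1 permil.)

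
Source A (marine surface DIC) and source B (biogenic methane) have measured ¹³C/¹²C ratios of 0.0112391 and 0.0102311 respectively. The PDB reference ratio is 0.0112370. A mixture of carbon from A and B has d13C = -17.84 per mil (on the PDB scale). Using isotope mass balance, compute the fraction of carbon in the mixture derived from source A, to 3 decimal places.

δ_A = (0.0112391/0.0112370 − 1)×1000 = (1.000187 − 1)×1000 = 0.187 per mil
δ_B = (0.0102311/0.0112370 − 1)×1000 = (0.910483 − 1)×1000 = -89.517 per mil
f_A = (δ_mix − δ_B)/(δ_A − δ_B) = (-17.84 − (-89.517))/(0.187 − (-89.517))
f_A = 71.677 / 89.704 = 0.7990

0.799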